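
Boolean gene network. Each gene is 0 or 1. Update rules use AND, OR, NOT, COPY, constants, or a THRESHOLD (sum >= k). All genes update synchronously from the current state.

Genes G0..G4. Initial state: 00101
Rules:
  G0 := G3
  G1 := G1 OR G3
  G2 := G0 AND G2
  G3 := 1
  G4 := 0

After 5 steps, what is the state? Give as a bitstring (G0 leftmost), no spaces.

Step 1: G0=G3=0 G1=G1|G3=0|0=0 G2=G0&G2=0&1=0 G3=1(const) G4=0(const) -> 00010
Step 2: G0=G3=1 G1=G1|G3=0|1=1 G2=G0&G2=0&0=0 G3=1(const) G4=0(const) -> 11010
Step 3: G0=G3=1 G1=G1|G3=1|1=1 G2=G0&G2=1&0=0 G3=1(const) G4=0(const) -> 11010
Step 4: G0=G3=1 G1=G1|G3=1|1=1 G2=G0&G2=1&0=0 G3=1(const) G4=0(const) -> 11010
Step 5: G0=G3=1 G1=G1|G3=1|1=1 G2=G0&G2=1&0=0 G3=1(const) G4=0(const) -> 11010

11010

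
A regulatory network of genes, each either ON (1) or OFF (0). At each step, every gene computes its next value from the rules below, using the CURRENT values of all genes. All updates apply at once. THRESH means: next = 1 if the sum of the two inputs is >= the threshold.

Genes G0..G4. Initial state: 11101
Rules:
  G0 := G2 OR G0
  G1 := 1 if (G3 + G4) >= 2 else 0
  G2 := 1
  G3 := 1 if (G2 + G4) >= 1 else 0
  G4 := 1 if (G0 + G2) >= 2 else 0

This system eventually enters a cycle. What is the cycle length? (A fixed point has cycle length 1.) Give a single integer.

Answer: 1

Derivation:
Step 0: 11101
Step 1: G0=G2|G0=1|1=1 G1=(0+1>=2)=0 G2=1(const) G3=(1+1>=1)=1 G4=(1+1>=2)=1 -> 10111
Step 2: G0=G2|G0=1|1=1 G1=(1+1>=2)=1 G2=1(const) G3=(1+1>=1)=1 G4=(1+1>=2)=1 -> 11111
Step 3: G0=G2|G0=1|1=1 G1=(1+1>=2)=1 G2=1(const) G3=(1+1>=1)=1 G4=(1+1>=2)=1 -> 11111
State from step 3 equals state from step 2 -> cycle length 1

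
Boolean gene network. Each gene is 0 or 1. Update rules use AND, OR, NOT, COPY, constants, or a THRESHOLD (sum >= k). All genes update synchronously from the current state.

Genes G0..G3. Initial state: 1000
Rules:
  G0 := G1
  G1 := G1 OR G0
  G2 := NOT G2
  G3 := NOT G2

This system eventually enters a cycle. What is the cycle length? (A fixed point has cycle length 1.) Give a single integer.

Answer: 2

Derivation:
Step 0: 1000
Step 1: G0=G1=0 G1=G1|G0=0|1=1 G2=NOT G2=NOT 0=1 G3=NOT G2=NOT 0=1 -> 0111
Step 2: G0=G1=1 G1=G1|G0=1|0=1 G2=NOT G2=NOT 1=0 G3=NOT G2=NOT 1=0 -> 1100
Step 3: G0=G1=1 G1=G1|G0=1|1=1 G2=NOT G2=NOT 0=1 G3=NOT G2=NOT 0=1 -> 1111
Step 4: G0=G1=1 G1=G1|G0=1|1=1 G2=NOT G2=NOT 1=0 G3=NOT G2=NOT 1=0 -> 1100
State from step 4 equals state from step 2 -> cycle length 2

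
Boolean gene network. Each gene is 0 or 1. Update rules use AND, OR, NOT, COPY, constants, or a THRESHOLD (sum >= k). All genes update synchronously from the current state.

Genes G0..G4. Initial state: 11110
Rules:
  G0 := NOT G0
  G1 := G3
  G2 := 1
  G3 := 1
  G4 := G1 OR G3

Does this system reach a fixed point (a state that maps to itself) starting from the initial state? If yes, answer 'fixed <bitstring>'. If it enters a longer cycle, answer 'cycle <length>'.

Answer: cycle 2

Derivation:
Step 0: 11110
Step 1: G0=NOT G0=NOT 1=0 G1=G3=1 G2=1(const) G3=1(const) G4=G1|G3=1|1=1 -> 01111
Step 2: G0=NOT G0=NOT 0=1 G1=G3=1 G2=1(const) G3=1(const) G4=G1|G3=1|1=1 -> 11111
Step 3: G0=NOT G0=NOT 1=0 G1=G3=1 G2=1(const) G3=1(const) G4=G1|G3=1|1=1 -> 01111
Cycle of length 2 starting at step 1 -> no fixed point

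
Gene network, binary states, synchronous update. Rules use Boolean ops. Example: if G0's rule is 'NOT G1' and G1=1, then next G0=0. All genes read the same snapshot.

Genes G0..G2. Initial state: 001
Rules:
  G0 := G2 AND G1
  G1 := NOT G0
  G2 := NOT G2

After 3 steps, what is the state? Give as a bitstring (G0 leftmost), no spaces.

Step 1: G0=G2&G1=1&0=0 G1=NOT G0=NOT 0=1 G2=NOT G2=NOT 1=0 -> 010
Step 2: G0=G2&G1=0&1=0 G1=NOT G0=NOT 0=1 G2=NOT G2=NOT 0=1 -> 011
Step 3: G0=G2&G1=1&1=1 G1=NOT G0=NOT 0=1 G2=NOT G2=NOT 1=0 -> 110

110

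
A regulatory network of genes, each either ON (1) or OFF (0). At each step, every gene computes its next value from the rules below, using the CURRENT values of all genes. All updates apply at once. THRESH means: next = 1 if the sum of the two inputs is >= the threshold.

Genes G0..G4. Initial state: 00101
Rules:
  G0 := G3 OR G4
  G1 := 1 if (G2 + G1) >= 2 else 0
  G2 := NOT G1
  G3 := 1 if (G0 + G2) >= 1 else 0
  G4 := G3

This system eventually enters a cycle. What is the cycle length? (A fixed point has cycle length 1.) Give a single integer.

Answer: 1

Derivation:
Step 0: 00101
Step 1: G0=G3|G4=0|1=1 G1=(1+0>=2)=0 G2=NOT G1=NOT 0=1 G3=(0+1>=1)=1 G4=G3=0 -> 10110
Step 2: G0=G3|G4=1|0=1 G1=(1+0>=2)=0 G2=NOT G1=NOT 0=1 G3=(1+1>=1)=1 G4=G3=1 -> 10111
Step 3: G0=G3|G4=1|1=1 G1=(1+0>=2)=0 G2=NOT G1=NOT 0=1 G3=(1+1>=1)=1 G4=G3=1 -> 10111
State from step 3 equals state from step 2 -> cycle length 1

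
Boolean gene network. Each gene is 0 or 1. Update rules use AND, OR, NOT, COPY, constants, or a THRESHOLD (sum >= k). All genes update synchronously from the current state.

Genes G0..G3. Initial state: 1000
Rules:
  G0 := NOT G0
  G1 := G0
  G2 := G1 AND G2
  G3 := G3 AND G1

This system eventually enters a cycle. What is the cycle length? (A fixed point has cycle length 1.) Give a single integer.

Step 0: 1000
Step 1: G0=NOT G0=NOT 1=0 G1=G0=1 G2=G1&G2=0&0=0 G3=G3&G1=0&0=0 -> 0100
Step 2: G0=NOT G0=NOT 0=1 G1=G0=0 G2=G1&G2=1&0=0 G3=G3&G1=0&1=0 -> 1000
State from step 2 equals state from step 0 -> cycle length 2

Answer: 2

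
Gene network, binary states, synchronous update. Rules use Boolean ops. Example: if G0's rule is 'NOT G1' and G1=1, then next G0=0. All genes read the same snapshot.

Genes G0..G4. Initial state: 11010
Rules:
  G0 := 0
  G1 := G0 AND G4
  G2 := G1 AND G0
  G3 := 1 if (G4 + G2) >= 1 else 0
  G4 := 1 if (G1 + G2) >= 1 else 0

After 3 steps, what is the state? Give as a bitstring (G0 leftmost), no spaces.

Step 1: G0=0(const) G1=G0&G4=1&0=0 G2=G1&G0=1&1=1 G3=(0+0>=1)=0 G4=(1+0>=1)=1 -> 00101
Step 2: G0=0(const) G1=G0&G4=0&1=0 G2=G1&G0=0&0=0 G3=(1+1>=1)=1 G4=(0+1>=1)=1 -> 00011
Step 3: G0=0(const) G1=G0&G4=0&1=0 G2=G1&G0=0&0=0 G3=(1+0>=1)=1 G4=(0+0>=1)=0 -> 00010

00010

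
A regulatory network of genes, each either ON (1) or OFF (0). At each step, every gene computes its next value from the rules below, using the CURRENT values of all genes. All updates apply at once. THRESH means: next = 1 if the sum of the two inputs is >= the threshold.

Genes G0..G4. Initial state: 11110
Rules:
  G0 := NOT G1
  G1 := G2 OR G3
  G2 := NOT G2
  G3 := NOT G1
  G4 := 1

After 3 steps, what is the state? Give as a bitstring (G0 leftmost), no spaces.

Step 1: G0=NOT G1=NOT 1=0 G1=G2|G3=1|1=1 G2=NOT G2=NOT 1=0 G3=NOT G1=NOT 1=0 G4=1(const) -> 01001
Step 2: G0=NOT G1=NOT 1=0 G1=G2|G3=0|0=0 G2=NOT G2=NOT 0=1 G3=NOT G1=NOT 1=0 G4=1(const) -> 00101
Step 3: G0=NOT G1=NOT 0=1 G1=G2|G3=1|0=1 G2=NOT G2=NOT 1=0 G3=NOT G1=NOT 0=1 G4=1(const) -> 11011

11011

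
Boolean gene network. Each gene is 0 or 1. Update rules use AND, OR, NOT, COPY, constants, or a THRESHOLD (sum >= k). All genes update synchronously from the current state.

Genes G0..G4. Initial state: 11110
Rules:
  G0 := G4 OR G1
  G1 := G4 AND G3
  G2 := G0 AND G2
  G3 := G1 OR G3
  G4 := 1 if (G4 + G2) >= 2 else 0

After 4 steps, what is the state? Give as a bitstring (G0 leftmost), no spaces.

Step 1: G0=G4|G1=0|1=1 G1=G4&G3=0&1=0 G2=G0&G2=1&1=1 G3=G1|G3=1|1=1 G4=(0+1>=2)=0 -> 10110
Step 2: G0=G4|G1=0|0=0 G1=G4&G3=0&1=0 G2=G0&G2=1&1=1 G3=G1|G3=0|1=1 G4=(0+1>=2)=0 -> 00110
Step 3: G0=G4|G1=0|0=0 G1=G4&G3=0&1=0 G2=G0&G2=0&1=0 G3=G1|G3=0|1=1 G4=(0+1>=2)=0 -> 00010
Step 4: G0=G4|G1=0|0=0 G1=G4&G3=0&1=0 G2=G0&G2=0&0=0 G3=G1|G3=0|1=1 G4=(0+0>=2)=0 -> 00010

00010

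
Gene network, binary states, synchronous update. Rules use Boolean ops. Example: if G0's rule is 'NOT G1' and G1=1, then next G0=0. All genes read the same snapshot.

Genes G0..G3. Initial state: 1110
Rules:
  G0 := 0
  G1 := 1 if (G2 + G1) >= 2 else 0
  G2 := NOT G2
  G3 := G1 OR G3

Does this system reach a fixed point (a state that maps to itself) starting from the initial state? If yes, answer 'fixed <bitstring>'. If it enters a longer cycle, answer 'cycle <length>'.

Answer: cycle 2

Derivation:
Step 0: 1110
Step 1: G0=0(const) G1=(1+1>=2)=1 G2=NOT G2=NOT 1=0 G3=G1|G3=1|0=1 -> 0101
Step 2: G0=0(const) G1=(0+1>=2)=0 G2=NOT G2=NOT 0=1 G3=G1|G3=1|1=1 -> 0011
Step 3: G0=0(const) G1=(1+0>=2)=0 G2=NOT G2=NOT 1=0 G3=G1|G3=0|1=1 -> 0001
Step 4: G0=0(const) G1=(0+0>=2)=0 G2=NOT G2=NOT 0=1 G3=G1|G3=0|1=1 -> 0011
Cycle of length 2 starting at step 2 -> no fixed point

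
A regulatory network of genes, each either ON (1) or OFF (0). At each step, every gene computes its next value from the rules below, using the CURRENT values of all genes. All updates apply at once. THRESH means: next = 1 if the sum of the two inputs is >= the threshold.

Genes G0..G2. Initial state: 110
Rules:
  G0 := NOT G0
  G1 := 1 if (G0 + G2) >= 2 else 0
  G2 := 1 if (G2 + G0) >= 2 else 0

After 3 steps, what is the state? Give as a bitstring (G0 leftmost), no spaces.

Step 1: G0=NOT G0=NOT 1=0 G1=(1+0>=2)=0 G2=(0+1>=2)=0 -> 000
Step 2: G0=NOT G0=NOT 0=1 G1=(0+0>=2)=0 G2=(0+0>=2)=0 -> 100
Step 3: G0=NOT G0=NOT 1=0 G1=(1+0>=2)=0 G2=(0+1>=2)=0 -> 000

000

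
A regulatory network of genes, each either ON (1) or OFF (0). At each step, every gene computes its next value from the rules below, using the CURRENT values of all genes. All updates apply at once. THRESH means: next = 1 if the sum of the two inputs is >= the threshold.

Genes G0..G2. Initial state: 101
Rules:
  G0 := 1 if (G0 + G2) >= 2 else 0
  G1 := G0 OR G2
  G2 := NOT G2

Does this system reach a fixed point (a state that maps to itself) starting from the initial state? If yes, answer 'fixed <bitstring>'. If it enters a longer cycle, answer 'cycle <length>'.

Answer: cycle 2

Derivation:
Step 0: 101
Step 1: G0=(1+1>=2)=1 G1=G0|G2=1|1=1 G2=NOT G2=NOT 1=0 -> 110
Step 2: G0=(1+0>=2)=0 G1=G0|G2=1|0=1 G2=NOT G2=NOT 0=1 -> 011
Step 3: G0=(0+1>=2)=0 G1=G0|G2=0|1=1 G2=NOT G2=NOT 1=0 -> 010
Step 4: G0=(0+0>=2)=0 G1=G0|G2=0|0=0 G2=NOT G2=NOT 0=1 -> 001
Step 5: G0=(0+1>=2)=0 G1=G0|G2=0|1=1 G2=NOT G2=NOT 1=0 -> 010
Cycle of length 2 starting at step 3 -> no fixed point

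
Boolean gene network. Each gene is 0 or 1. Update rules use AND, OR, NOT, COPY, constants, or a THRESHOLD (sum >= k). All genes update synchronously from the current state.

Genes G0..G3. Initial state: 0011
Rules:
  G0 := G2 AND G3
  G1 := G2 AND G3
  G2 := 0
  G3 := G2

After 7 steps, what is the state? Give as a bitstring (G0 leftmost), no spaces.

Step 1: G0=G2&G3=1&1=1 G1=G2&G3=1&1=1 G2=0(const) G3=G2=1 -> 1101
Step 2: G0=G2&G3=0&1=0 G1=G2&G3=0&1=0 G2=0(const) G3=G2=0 -> 0000
Step 3: G0=G2&G3=0&0=0 G1=G2&G3=0&0=0 G2=0(const) G3=G2=0 -> 0000
Step 4: G0=G2&G3=0&0=0 G1=G2&G3=0&0=0 G2=0(const) G3=G2=0 -> 0000
Step 5: G0=G2&G3=0&0=0 G1=G2&G3=0&0=0 G2=0(const) G3=G2=0 -> 0000
Step 6: G0=G2&G3=0&0=0 G1=G2&G3=0&0=0 G2=0(const) G3=G2=0 -> 0000
Step 7: G0=G2&G3=0&0=0 G1=G2&G3=0&0=0 G2=0(const) G3=G2=0 -> 0000

0000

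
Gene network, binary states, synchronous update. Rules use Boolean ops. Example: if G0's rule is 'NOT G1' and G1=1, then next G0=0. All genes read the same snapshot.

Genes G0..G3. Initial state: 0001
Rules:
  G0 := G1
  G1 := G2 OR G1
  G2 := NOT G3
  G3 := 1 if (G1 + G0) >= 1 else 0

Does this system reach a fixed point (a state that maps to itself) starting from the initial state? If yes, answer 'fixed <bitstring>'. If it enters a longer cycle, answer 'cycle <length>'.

Step 0: 0001
Step 1: G0=G1=0 G1=G2|G1=0|0=0 G2=NOT G3=NOT 1=0 G3=(0+0>=1)=0 -> 0000
Step 2: G0=G1=0 G1=G2|G1=0|0=0 G2=NOT G3=NOT 0=1 G3=(0+0>=1)=0 -> 0010
Step 3: G0=G1=0 G1=G2|G1=1|0=1 G2=NOT G3=NOT 0=1 G3=(0+0>=1)=0 -> 0110
Step 4: G0=G1=1 G1=G2|G1=1|1=1 G2=NOT G3=NOT 0=1 G3=(1+0>=1)=1 -> 1111
Step 5: G0=G1=1 G1=G2|G1=1|1=1 G2=NOT G3=NOT 1=0 G3=(1+1>=1)=1 -> 1101
Step 6: G0=G1=1 G1=G2|G1=0|1=1 G2=NOT G3=NOT 1=0 G3=(1+1>=1)=1 -> 1101
Fixed point reached at step 5: 1101

Answer: fixed 1101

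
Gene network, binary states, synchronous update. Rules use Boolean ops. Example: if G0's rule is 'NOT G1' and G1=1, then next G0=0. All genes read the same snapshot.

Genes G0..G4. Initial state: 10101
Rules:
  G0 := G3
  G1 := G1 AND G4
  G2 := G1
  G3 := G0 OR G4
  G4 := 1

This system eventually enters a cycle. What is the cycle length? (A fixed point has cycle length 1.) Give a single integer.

Answer: 1

Derivation:
Step 0: 10101
Step 1: G0=G3=0 G1=G1&G4=0&1=0 G2=G1=0 G3=G0|G4=1|1=1 G4=1(const) -> 00011
Step 2: G0=G3=1 G1=G1&G4=0&1=0 G2=G1=0 G3=G0|G4=0|1=1 G4=1(const) -> 10011
Step 3: G0=G3=1 G1=G1&G4=0&1=0 G2=G1=0 G3=G0|G4=1|1=1 G4=1(const) -> 10011
State from step 3 equals state from step 2 -> cycle length 1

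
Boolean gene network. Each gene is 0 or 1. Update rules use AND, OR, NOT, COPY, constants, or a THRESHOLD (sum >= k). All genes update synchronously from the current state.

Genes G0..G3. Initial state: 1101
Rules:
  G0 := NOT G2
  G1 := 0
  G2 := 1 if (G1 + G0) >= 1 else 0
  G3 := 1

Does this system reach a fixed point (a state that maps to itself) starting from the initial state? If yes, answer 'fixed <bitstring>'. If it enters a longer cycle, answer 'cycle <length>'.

Step 0: 1101
Step 1: G0=NOT G2=NOT 0=1 G1=0(const) G2=(1+1>=1)=1 G3=1(const) -> 1011
Step 2: G0=NOT G2=NOT 1=0 G1=0(const) G2=(0+1>=1)=1 G3=1(const) -> 0011
Step 3: G0=NOT G2=NOT 1=0 G1=0(const) G2=(0+0>=1)=0 G3=1(const) -> 0001
Step 4: G0=NOT G2=NOT 0=1 G1=0(const) G2=(0+0>=1)=0 G3=1(const) -> 1001
Step 5: G0=NOT G2=NOT 0=1 G1=0(const) G2=(0+1>=1)=1 G3=1(const) -> 1011
Cycle of length 4 starting at step 1 -> no fixed point

Answer: cycle 4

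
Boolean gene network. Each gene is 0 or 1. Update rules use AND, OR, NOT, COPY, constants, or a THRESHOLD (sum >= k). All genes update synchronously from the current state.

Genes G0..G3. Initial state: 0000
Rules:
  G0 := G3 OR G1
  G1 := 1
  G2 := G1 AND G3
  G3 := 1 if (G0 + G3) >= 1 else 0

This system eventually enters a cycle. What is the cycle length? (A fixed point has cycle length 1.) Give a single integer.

Answer: 1

Derivation:
Step 0: 0000
Step 1: G0=G3|G1=0|0=0 G1=1(const) G2=G1&G3=0&0=0 G3=(0+0>=1)=0 -> 0100
Step 2: G0=G3|G1=0|1=1 G1=1(const) G2=G1&G3=1&0=0 G3=(0+0>=1)=0 -> 1100
Step 3: G0=G3|G1=0|1=1 G1=1(const) G2=G1&G3=1&0=0 G3=(1+0>=1)=1 -> 1101
Step 4: G0=G3|G1=1|1=1 G1=1(const) G2=G1&G3=1&1=1 G3=(1+1>=1)=1 -> 1111
Step 5: G0=G3|G1=1|1=1 G1=1(const) G2=G1&G3=1&1=1 G3=(1+1>=1)=1 -> 1111
State from step 5 equals state from step 4 -> cycle length 1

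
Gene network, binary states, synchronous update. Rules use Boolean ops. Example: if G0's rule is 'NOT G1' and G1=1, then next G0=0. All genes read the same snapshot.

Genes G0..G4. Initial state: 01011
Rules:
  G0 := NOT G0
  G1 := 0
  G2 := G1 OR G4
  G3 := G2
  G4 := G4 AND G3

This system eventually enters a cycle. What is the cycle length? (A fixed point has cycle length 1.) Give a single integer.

Step 0: 01011
Step 1: G0=NOT G0=NOT 0=1 G1=0(const) G2=G1|G4=1|1=1 G3=G2=0 G4=G4&G3=1&1=1 -> 10101
Step 2: G0=NOT G0=NOT 1=0 G1=0(const) G2=G1|G4=0|1=1 G3=G2=1 G4=G4&G3=1&0=0 -> 00110
Step 3: G0=NOT G0=NOT 0=1 G1=0(const) G2=G1|G4=0|0=0 G3=G2=1 G4=G4&G3=0&1=0 -> 10010
Step 4: G0=NOT G0=NOT 1=0 G1=0(const) G2=G1|G4=0|0=0 G3=G2=0 G4=G4&G3=0&1=0 -> 00000
Step 5: G0=NOT G0=NOT 0=1 G1=0(const) G2=G1|G4=0|0=0 G3=G2=0 G4=G4&G3=0&0=0 -> 10000
Step 6: G0=NOT G0=NOT 1=0 G1=0(const) G2=G1|G4=0|0=0 G3=G2=0 G4=G4&G3=0&0=0 -> 00000
State from step 6 equals state from step 4 -> cycle length 2

Answer: 2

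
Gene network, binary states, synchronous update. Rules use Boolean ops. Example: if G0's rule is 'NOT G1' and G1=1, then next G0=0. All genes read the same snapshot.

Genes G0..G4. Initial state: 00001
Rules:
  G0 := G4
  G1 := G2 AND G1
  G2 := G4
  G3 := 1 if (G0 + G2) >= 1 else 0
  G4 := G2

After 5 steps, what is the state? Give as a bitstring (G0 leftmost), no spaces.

Step 1: G0=G4=1 G1=G2&G1=0&0=0 G2=G4=1 G3=(0+0>=1)=0 G4=G2=0 -> 10100
Step 2: G0=G4=0 G1=G2&G1=1&0=0 G2=G4=0 G3=(1+1>=1)=1 G4=G2=1 -> 00011
Step 3: G0=G4=1 G1=G2&G1=0&0=0 G2=G4=1 G3=(0+0>=1)=0 G4=G2=0 -> 10100
Step 4: G0=G4=0 G1=G2&G1=1&0=0 G2=G4=0 G3=(1+1>=1)=1 G4=G2=1 -> 00011
Step 5: G0=G4=1 G1=G2&G1=0&0=0 G2=G4=1 G3=(0+0>=1)=0 G4=G2=0 -> 10100

10100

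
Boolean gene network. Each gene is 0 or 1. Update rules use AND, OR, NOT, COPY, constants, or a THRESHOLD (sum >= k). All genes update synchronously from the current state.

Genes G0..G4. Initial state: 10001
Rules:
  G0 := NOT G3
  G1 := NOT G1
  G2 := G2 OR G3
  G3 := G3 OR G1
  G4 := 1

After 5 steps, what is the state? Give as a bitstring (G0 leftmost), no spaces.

Step 1: G0=NOT G3=NOT 0=1 G1=NOT G1=NOT 0=1 G2=G2|G3=0|0=0 G3=G3|G1=0|0=0 G4=1(const) -> 11001
Step 2: G0=NOT G3=NOT 0=1 G1=NOT G1=NOT 1=0 G2=G2|G3=0|0=0 G3=G3|G1=0|1=1 G4=1(const) -> 10011
Step 3: G0=NOT G3=NOT 1=0 G1=NOT G1=NOT 0=1 G2=G2|G3=0|1=1 G3=G3|G1=1|0=1 G4=1(const) -> 01111
Step 4: G0=NOT G3=NOT 1=0 G1=NOT G1=NOT 1=0 G2=G2|G3=1|1=1 G3=G3|G1=1|1=1 G4=1(const) -> 00111
Step 5: G0=NOT G3=NOT 1=0 G1=NOT G1=NOT 0=1 G2=G2|G3=1|1=1 G3=G3|G1=1|0=1 G4=1(const) -> 01111

01111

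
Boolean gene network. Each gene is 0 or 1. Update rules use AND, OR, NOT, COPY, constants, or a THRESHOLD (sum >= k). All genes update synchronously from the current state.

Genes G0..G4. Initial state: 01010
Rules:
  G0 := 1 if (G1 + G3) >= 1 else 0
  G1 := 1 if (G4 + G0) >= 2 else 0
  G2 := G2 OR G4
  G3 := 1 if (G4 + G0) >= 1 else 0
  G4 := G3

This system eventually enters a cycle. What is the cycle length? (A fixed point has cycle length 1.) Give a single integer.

Step 0: 01010
Step 1: G0=(1+1>=1)=1 G1=(0+0>=2)=0 G2=G2|G4=0|0=0 G3=(0+0>=1)=0 G4=G3=1 -> 10001
Step 2: G0=(0+0>=1)=0 G1=(1+1>=2)=1 G2=G2|G4=0|1=1 G3=(1+1>=1)=1 G4=G3=0 -> 01110
Step 3: G0=(1+1>=1)=1 G1=(0+0>=2)=0 G2=G2|G4=1|0=1 G3=(0+0>=1)=0 G4=G3=1 -> 10101
Step 4: G0=(0+0>=1)=0 G1=(1+1>=2)=1 G2=G2|G4=1|1=1 G3=(1+1>=1)=1 G4=G3=0 -> 01110
State from step 4 equals state from step 2 -> cycle length 2

Answer: 2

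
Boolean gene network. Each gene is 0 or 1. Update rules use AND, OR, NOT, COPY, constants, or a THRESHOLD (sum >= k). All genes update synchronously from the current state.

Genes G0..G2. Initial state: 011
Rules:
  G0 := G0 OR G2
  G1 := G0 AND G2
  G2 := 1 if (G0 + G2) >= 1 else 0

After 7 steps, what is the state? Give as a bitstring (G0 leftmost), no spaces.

Step 1: G0=G0|G2=0|1=1 G1=G0&G2=0&1=0 G2=(0+1>=1)=1 -> 101
Step 2: G0=G0|G2=1|1=1 G1=G0&G2=1&1=1 G2=(1+1>=1)=1 -> 111
Step 3: G0=G0|G2=1|1=1 G1=G0&G2=1&1=1 G2=(1+1>=1)=1 -> 111
Step 4: G0=G0|G2=1|1=1 G1=G0&G2=1&1=1 G2=(1+1>=1)=1 -> 111
Step 5: G0=G0|G2=1|1=1 G1=G0&G2=1&1=1 G2=(1+1>=1)=1 -> 111
Step 6: G0=G0|G2=1|1=1 G1=G0&G2=1&1=1 G2=(1+1>=1)=1 -> 111
Step 7: G0=G0|G2=1|1=1 G1=G0&G2=1&1=1 G2=(1+1>=1)=1 -> 111

111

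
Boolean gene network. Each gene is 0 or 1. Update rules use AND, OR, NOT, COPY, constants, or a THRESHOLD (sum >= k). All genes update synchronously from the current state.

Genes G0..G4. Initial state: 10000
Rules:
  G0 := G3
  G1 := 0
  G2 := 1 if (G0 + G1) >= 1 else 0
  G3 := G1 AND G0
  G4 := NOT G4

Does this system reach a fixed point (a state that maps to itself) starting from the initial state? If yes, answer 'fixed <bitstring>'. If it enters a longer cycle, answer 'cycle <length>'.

Answer: cycle 2

Derivation:
Step 0: 10000
Step 1: G0=G3=0 G1=0(const) G2=(1+0>=1)=1 G3=G1&G0=0&1=0 G4=NOT G4=NOT 0=1 -> 00101
Step 2: G0=G3=0 G1=0(const) G2=(0+0>=1)=0 G3=G1&G0=0&0=0 G4=NOT G4=NOT 1=0 -> 00000
Step 3: G0=G3=0 G1=0(const) G2=(0+0>=1)=0 G3=G1&G0=0&0=0 G4=NOT G4=NOT 0=1 -> 00001
Step 4: G0=G3=0 G1=0(const) G2=(0+0>=1)=0 G3=G1&G0=0&0=0 G4=NOT G4=NOT 1=0 -> 00000
Cycle of length 2 starting at step 2 -> no fixed point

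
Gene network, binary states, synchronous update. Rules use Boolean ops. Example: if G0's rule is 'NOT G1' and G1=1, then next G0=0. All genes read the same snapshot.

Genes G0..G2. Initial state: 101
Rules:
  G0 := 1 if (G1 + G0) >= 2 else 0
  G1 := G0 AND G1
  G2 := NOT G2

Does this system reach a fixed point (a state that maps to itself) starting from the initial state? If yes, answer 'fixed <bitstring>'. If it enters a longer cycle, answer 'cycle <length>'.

Step 0: 101
Step 1: G0=(0+1>=2)=0 G1=G0&G1=1&0=0 G2=NOT G2=NOT 1=0 -> 000
Step 2: G0=(0+0>=2)=0 G1=G0&G1=0&0=0 G2=NOT G2=NOT 0=1 -> 001
Step 3: G0=(0+0>=2)=0 G1=G0&G1=0&0=0 G2=NOT G2=NOT 1=0 -> 000
Cycle of length 2 starting at step 1 -> no fixed point

Answer: cycle 2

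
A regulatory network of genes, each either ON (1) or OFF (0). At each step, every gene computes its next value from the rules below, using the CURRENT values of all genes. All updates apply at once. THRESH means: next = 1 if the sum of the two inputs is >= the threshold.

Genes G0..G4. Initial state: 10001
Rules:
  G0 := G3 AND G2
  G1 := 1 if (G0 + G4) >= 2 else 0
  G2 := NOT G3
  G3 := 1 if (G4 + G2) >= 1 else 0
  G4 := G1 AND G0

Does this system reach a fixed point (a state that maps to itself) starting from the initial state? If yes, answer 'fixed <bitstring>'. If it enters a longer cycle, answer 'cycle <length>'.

Step 0: 10001
Step 1: G0=G3&G2=0&0=0 G1=(1+1>=2)=1 G2=NOT G3=NOT 0=1 G3=(1+0>=1)=1 G4=G1&G0=0&1=0 -> 01110
Step 2: G0=G3&G2=1&1=1 G1=(0+0>=2)=0 G2=NOT G3=NOT 1=0 G3=(0+1>=1)=1 G4=G1&G0=1&0=0 -> 10010
Step 3: G0=G3&G2=1&0=0 G1=(1+0>=2)=0 G2=NOT G3=NOT 1=0 G3=(0+0>=1)=0 G4=G1&G0=0&1=0 -> 00000
Step 4: G0=G3&G2=0&0=0 G1=(0+0>=2)=0 G2=NOT G3=NOT 0=1 G3=(0+0>=1)=0 G4=G1&G0=0&0=0 -> 00100
Step 5: G0=G3&G2=0&1=0 G1=(0+0>=2)=0 G2=NOT G3=NOT 0=1 G3=(0+1>=1)=1 G4=G1&G0=0&0=0 -> 00110
Step 6: G0=G3&G2=1&1=1 G1=(0+0>=2)=0 G2=NOT G3=NOT 1=0 G3=(0+1>=1)=1 G4=G1&G0=0&0=0 -> 10010
Cycle of length 4 starting at step 2 -> no fixed point

Answer: cycle 4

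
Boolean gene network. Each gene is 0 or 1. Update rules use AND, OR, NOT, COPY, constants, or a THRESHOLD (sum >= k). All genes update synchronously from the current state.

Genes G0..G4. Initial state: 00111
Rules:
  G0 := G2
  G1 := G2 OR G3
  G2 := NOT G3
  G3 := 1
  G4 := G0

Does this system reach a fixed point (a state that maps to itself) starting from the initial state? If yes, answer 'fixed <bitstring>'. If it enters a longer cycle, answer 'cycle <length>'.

Step 0: 00111
Step 1: G0=G2=1 G1=G2|G3=1|1=1 G2=NOT G3=NOT 1=0 G3=1(const) G4=G0=0 -> 11010
Step 2: G0=G2=0 G1=G2|G3=0|1=1 G2=NOT G3=NOT 1=0 G3=1(const) G4=G0=1 -> 01011
Step 3: G0=G2=0 G1=G2|G3=0|1=1 G2=NOT G3=NOT 1=0 G3=1(const) G4=G0=0 -> 01010
Step 4: G0=G2=0 G1=G2|G3=0|1=1 G2=NOT G3=NOT 1=0 G3=1(const) G4=G0=0 -> 01010
Fixed point reached at step 3: 01010

Answer: fixed 01010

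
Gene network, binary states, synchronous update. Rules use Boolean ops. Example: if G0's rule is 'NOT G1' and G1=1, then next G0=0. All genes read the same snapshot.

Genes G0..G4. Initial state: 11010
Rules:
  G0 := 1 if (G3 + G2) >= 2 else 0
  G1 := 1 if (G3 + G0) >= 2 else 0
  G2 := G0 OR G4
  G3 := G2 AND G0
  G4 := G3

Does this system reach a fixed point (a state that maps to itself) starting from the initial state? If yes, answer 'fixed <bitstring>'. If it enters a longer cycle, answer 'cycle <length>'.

Answer: fixed 00000

Derivation:
Step 0: 11010
Step 1: G0=(1+0>=2)=0 G1=(1+1>=2)=1 G2=G0|G4=1|0=1 G3=G2&G0=0&1=0 G4=G3=1 -> 01101
Step 2: G0=(0+1>=2)=0 G1=(0+0>=2)=0 G2=G0|G4=0|1=1 G3=G2&G0=1&0=0 G4=G3=0 -> 00100
Step 3: G0=(0+1>=2)=0 G1=(0+0>=2)=0 G2=G0|G4=0|0=0 G3=G2&G0=1&0=0 G4=G3=0 -> 00000
Step 4: G0=(0+0>=2)=0 G1=(0+0>=2)=0 G2=G0|G4=0|0=0 G3=G2&G0=0&0=0 G4=G3=0 -> 00000
Fixed point reached at step 3: 00000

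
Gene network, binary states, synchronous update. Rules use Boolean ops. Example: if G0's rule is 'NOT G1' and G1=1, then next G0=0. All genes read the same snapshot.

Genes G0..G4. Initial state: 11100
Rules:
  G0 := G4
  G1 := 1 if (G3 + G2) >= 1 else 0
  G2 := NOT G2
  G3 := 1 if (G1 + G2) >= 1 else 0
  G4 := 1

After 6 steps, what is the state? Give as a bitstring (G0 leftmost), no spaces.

Step 1: G0=G4=0 G1=(0+1>=1)=1 G2=NOT G2=NOT 1=0 G3=(1+1>=1)=1 G4=1(const) -> 01011
Step 2: G0=G4=1 G1=(1+0>=1)=1 G2=NOT G2=NOT 0=1 G3=(1+0>=1)=1 G4=1(const) -> 11111
Step 3: G0=G4=1 G1=(1+1>=1)=1 G2=NOT G2=NOT 1=0 G3=(1+1>=1)=1 G4=1(const) -> 11011
Step 4: G0=G4=1 G1=(1+0>=1)=1 G2=NOT G2=NOT 0=1 G3=(1+0>=1)=1 G4=1(const) -> 11111
Step 5: G0=G4=1 G1=(1+1>=1)=1 G2=NOT G2=NOT 1=0 G3=(1+1>=1)=1 G4=1(const) -> 11011
Step 6: G0=G4=1 G1=(1+0>=1)=1 G2=NOT G2=NOT 0=1 G3=(1+0>=1)=1 G4=1(const) -> 11111

11111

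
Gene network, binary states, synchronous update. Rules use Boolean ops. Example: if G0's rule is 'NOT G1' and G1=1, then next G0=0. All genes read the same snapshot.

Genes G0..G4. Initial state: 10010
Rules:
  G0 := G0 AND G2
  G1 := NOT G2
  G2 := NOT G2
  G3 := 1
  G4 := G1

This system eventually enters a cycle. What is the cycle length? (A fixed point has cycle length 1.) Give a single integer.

Answer: 2

Derivation:
Step 0: 10010
Step 1: G0=G0&G2=1&0=0 G1=NOT G2=NOT 0=1 G2=NOT G2=NOT 0=1 G3=1(const) G4=G1=0 -> 01110
Step 2: G0=G0&G2=0&1=0 G1=NOT G2=NOT 1=0 G2=NOT G2=NOT 1=0 G3=1(const) G4=G1=1 -> 00011
Step 3: G0=G0&G2=0&0=0 G1=NOT G2=NOT 0=1 G2=NOT G2=NOT 0=1 G3=1(const) G4=G1=0 -> 01110
State from step 3 equals state from step 1 -> cycle length 2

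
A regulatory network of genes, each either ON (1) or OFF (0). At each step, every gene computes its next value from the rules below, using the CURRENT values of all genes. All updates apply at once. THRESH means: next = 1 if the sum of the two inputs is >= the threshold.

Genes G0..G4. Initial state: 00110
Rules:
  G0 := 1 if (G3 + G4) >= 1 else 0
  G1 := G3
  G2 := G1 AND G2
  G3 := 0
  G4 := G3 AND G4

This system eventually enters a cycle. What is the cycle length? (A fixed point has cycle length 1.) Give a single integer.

Step 0: 00110
Step 1: G0=(1+0>=1)=1 G1=G3=1 G2=G1&G2=0&1=0 G3=0(const) G4=G3&G4=1&0=0 -> 11000
Step 2: G0=(0+0>=1)=0 G1=G3=0 G2=G1&G2=1&0=0 G3=0(const) G4=G3&G4=0&0=0 -> 00000
Step 3: G0=(0+0>=1)=0 G1=G3=0 G2=G1&G2=0&0=0 G3=0(const) G4=G3&G4=0&0=0 -> 00000
State from step 3 equals state from step 2 -> cycle length 1

Answer: 1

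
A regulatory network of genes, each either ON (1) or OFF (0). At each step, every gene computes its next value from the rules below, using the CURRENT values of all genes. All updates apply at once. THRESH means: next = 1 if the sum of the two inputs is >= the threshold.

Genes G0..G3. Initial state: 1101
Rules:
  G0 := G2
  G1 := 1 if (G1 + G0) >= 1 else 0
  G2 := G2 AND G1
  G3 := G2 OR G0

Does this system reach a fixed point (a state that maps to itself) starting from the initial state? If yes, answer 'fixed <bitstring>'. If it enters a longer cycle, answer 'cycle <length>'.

Answer: fixed 0100

Derivation:
Step 0: 1101
Step 1: G0=G2=0 G1=(1+1>=1)=1 G2=G2&G1=0&1=0 G3=G2|G0=0|1=1 -> 0101
Step 2: G0=G2=0 G1=(1+0>=1)=1 G2=G2&G1=0&1=0 G3=G2|G0=0|0=0 -> 0100
Step 3: G0=G2=0 G1=(1+0>=1)=1 G2=G2&G1=0&1=0 G3=G2|G0=0|0=0 -> 0100
Fixed point reached at step 2: 0100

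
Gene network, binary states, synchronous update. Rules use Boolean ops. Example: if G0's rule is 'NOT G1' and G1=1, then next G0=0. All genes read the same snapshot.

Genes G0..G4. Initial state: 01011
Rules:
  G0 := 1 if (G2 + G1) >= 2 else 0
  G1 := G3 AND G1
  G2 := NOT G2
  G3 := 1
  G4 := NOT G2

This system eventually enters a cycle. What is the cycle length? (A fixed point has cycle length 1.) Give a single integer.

Step 0: 01011
Step 1: G0=(0+1>=2)=0 G1=G3&G1=1&1=1 G2=NOT G2=NOT 0=1 G3=1(const) G4=NOT G2=NOT 0=1 -> 01111
Step 2: G0=(1+1>=2)=1 G1=G3&G1=1&1=1 G2=NOT G2=NOT 1=0 G3=1(const) G4=NOT G2=NOT 1=0 -> 11010
Step 3: G0=(0+1>=2)=0 G1=G3&G1=1&1=1 G2=NOT G2=NOT 0=1 G3=1(const) G4=NOT G2=NOT 0=1 -> 01111
State from step 3 equals state from step 1 -> cycle length 2

Answer: 2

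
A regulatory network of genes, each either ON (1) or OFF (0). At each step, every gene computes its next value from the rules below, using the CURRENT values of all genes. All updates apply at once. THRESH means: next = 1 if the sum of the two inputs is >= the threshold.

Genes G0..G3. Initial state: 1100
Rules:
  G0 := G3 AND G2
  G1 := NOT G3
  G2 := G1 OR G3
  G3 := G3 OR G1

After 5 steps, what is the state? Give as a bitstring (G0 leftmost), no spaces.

Step 1: G0=G3&G2=0&0=0 G1=NOT G3=NOT 0=1 G2=G1|G3=1|0=1 G3=G3|G1=0|1=1 -> 0111
Step 2: G0=G3&G2=1&1=1 G1=NOT G3=NOT 1=0 G2=G1|G3=1|1=1 G3=G3|G1=1|1=1 -> 1011
Step 3: G0=G3&G2=1&1=1 G1=NOT G3=NOT 1=0 G2=G1|G3=0|1=1 G3=G3|G1=1|0=1 -> 1011
Step 4: G0=G3&G2=1&1=1 G1=NOT G3=NOT 1=0 G2=G1|G3=0|1=1 G3=G3|G1=1|0=1 -> 1011
Step 5: G0=G3&G2=1&1=1 G1=NOT G3=NOT 1=0 G2=G1|G3=0|1=1 G3=G3|G1=1|0=1 -> 1011

1011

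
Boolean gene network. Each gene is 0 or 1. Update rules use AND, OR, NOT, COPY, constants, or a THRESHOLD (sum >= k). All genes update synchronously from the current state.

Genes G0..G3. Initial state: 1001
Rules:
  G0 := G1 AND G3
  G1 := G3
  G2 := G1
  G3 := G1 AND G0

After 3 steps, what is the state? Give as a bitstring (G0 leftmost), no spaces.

Step 1: G0=G1&G3=0&1=0 G1=G3=1 G2=G1=0 G3=G1&G0=0&1=0 -> 0100
Step 2: G0=G1&G3=1&0=0 G1=G3=0 G2=G1=1 G3=G1&G0=1&0=0 -> 0010
Step 3: G0=G1&G3=0&0=0 G1=G3=0 G2=G1=0 G3=G1&G0=0&0=0 -> 0000

0000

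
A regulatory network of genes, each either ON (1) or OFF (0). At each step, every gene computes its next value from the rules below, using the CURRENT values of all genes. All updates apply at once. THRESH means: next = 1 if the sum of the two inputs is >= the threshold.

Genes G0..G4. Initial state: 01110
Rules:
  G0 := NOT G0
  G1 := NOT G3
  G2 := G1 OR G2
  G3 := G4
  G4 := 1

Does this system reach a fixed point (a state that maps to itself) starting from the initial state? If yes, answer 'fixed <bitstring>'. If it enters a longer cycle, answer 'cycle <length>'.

Step 0: 01110
Step 1: G0=NOT G0=NOT 0=1 G1=NOT G3=NOT 1=0 G2=G1|G2=1|1=1 G3=G4=0 G4=1(const) -> 10101
Step 2: G0=NOT G0=NOT 1=0 G1=NOT G3=NOT 0=1 G2=G1|G2=0|1=1 G3=G4=1 G4=1(const) -> 01111
Step 3: G0=NOT G0=NOT 0=1 G1=NOT G3=NOT 1=0 G2=G1|G2=1|1=1 G3=G4=1 G4=1(const) -> 10111
Step 4: G0=NOT G0=NOT 1=0 G1=NOT G3=NOT 1=0 G2=G1|G2=0|1=1 G3=G4=1 G4=1(const) -> 00111
Step 5: G0=NOT G0=NOT 0=1 G1=NOT G3=NOT 1=0 G2=G1|G2=0|1=1 G3=G4=1 G4=1(const) -> 10111
Cycle of length 2 starting at step 3 -> no fixed point

Answer: cycle 2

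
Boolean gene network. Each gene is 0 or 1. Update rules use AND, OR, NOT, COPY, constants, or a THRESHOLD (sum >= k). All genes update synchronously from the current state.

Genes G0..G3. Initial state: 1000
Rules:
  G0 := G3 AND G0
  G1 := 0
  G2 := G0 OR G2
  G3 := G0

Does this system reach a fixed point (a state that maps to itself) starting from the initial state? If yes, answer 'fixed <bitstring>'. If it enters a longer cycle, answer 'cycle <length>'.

Step 0: 1000
Step 1: G0=G3&G0=0&1=0 G1=0(const) G2=G0|G2=1|0=1 G3=G0=1 -> 0011
Step 2: G0=G3&G0=1&0=0 G1=0(const) G2=G0|G2=0|1=1 G3=G0=0 -> 0010
Step 3: G0=G3&G0=0&0=0 G1=0(const) G2=G0|G2=0|1=1 G3=G0=0 -> 0010
Fixed point reached at step 2: 0010

Answer: fixed 0010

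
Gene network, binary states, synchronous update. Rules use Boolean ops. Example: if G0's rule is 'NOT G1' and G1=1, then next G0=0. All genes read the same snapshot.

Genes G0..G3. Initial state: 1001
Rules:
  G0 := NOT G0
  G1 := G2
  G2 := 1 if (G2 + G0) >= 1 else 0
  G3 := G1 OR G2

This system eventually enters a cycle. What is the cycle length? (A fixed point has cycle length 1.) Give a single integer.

Step 0: 1001
Step 1: G0=NOT G0=NOT 1=0 G1=G2=0 G2=(0+1>=1)=1 G3=G1|G2=0|0=0 -> 0010
Step 2: G0=NOT G0=NOT 0=1 G1=G2=1 G2=(1+0>=1)=1 G3=G1|G2=0|1=1 -> 1111
Step 3: G0=NOT G0=NOT 1=0 G1=G2=1 G2=(1+1>=1)=1 G3=G1|G2=1|1=1 -> 0111
Step 4: G0=NOT G0=NOT 0=1 G1=G2=1 G2=(1+0>=1)=1 G3=G1|G2=1|1=1 -> 1111
State from step 4 equals state from step 2 -> cycle length 2

Answer: 2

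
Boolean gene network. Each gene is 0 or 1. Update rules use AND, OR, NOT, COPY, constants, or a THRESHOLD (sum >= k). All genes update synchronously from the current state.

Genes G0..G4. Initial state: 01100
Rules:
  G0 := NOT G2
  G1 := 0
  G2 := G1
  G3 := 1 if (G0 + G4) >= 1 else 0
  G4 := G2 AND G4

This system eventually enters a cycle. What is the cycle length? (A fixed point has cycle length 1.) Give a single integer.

Step 0: 01100
Step 1: G0=NOT G2=NOT 1=0 G1=0(const) G2=G1=1 G3=(0+0>=1)=0 G4=G2&G4=1&0=0 -> 00100
Step 2: G0=NOT G2=NOT 1=0 G1=0(const) G2=G1=0 G3=(0+0>=1)=0 G4=G2&G4=1&0=0 -> 00000
Step 3: G0=NOT G2=NOT 0=1 G1=0(const) G2=G1=0 G3=(0+0>=1)=0 G4=G2&G4=0&0=0 -> 10000
Step 4: G0=NOT G2=NOT 0=1 G1=0(const) G2=G1=0 G3=(1+0>=1)=1 G4=G2&G4=0&0=0 -> 10010
Step 5: G0=NOT G2=NOT 0=1 G1=0(const) G2=G1=0 G3=(1+0>=1)=1 G4=G2&G4=0&0=0 -> 10010
State from step 5 equals state from step 4 -> cycle length 1

Answer: 1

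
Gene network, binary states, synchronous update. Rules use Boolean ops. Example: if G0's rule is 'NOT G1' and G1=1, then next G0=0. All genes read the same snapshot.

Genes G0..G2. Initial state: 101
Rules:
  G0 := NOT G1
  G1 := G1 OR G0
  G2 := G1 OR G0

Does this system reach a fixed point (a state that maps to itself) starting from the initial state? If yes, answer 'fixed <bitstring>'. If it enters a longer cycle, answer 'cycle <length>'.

Answer: fixed 011

Derivation:
Step 0: 101
Step 1: G0=NOT G1=NOT 0=1 G1=G1|G0=0|1=1 G2=G1|G0=0|1=1 -> 111
Step 2: G0=NOT G1=NOT 1=0 G1=G1|G0=1|1=1 G2=G1|G0=1|1=1 -> 011
Step 3: G0=NOT G1=NOT 1=0 G1=G1|G0=1|0=1 G2=G1|G0=1|0=1 -> 011
Fixed point reached at step 2: 011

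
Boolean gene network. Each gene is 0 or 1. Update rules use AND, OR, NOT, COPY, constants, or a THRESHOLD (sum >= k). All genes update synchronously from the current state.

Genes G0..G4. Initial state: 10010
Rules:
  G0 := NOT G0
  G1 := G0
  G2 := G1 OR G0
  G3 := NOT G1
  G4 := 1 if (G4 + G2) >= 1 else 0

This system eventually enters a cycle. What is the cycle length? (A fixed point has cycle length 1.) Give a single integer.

Answer: 2

Derivation:
Step 0: 10010
Step 1: G0=NOT G0=NOT 1=0 G1=G0=1 G2=G1|G0=0|1=1 G3=NOT G1=NOT 0=1 G4=(0+0>=1)=0 -> 01110
Step 2: G0=NOT G0=NOT 0=1 G1=G0=0 G2=G1|G0=1|0=1 G3=NOT G1=NOT 1=0 G4=(0+1>=1)=1 -> 10101
Step 3: G0=NOT G0=NOT 1=0 G1=G0=1 G2=G1|G0=0|1=1 G3=NOT G1=NOT 0=1 G4=(1+1>=1)=1 -> 01111
Step 4: G0=NOT G0=NOT 0=1 G1=G0=0 G2=G1|G0=1|0=1 G3=NOT G1=NOT 1=0 G4=(1+1>=1)=1 -> 10101
State from step 4 equals state from step 2 -> cycle length 2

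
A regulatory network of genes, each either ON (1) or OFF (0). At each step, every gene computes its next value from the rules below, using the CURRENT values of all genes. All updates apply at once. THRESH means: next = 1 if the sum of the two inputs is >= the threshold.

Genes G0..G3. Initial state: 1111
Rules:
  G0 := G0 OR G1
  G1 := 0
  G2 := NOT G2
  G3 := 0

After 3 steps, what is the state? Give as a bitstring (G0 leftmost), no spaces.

Step 1: G0=G0|G1=1|1=1 G1=0(const) G2=NOT G2=NOT 1=0 G3=0(const) -> 1000
Step 2: G0=G0|G1=1|0=1 G1=0(const) G2=NOT G2=NOT 0=1 G3=0(const) -> 1010
Step 3: G0=G0|G1=1|0=1 G1=0(const) G2=NOT G2=NOT 1=0 G3=0(const) -> 1000

1000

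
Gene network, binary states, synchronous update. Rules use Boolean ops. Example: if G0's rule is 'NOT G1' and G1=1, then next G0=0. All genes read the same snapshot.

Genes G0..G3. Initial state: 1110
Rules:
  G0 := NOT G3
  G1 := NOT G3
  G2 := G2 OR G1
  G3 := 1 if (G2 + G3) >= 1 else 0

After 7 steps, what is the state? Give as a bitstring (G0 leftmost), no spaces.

Step 1: G0=NOT G3=NOT 0=1 G1=NOT G3=NOT 0=1 G2=G2|G1=1|1=1 G3=(1+0>=1)=1 -> 1111
Step 2: G0=NOT G3=NOT 1=0 G1=NOT G3=NOT 1=0 G2=G2|G1=1|1=1 G3=(1+1>=1)=1 -> 0011
Step 3: G0=NOT G3=NOT 1=0 G1=NOT G3=NOT 1=0 G2=G2|G1=1|0=1 G3=(1+1>=1)=1 -> 0011
Step 4: G0=NOT G3=NOT 1=0 G1=NOT G3=NOT 1=0 G2=G2|G1=1|0=1 G3=(1+1>=1)=1 -> 0011
Step 5: G0=NOT G3=NOT 1=0 G1=NOT G3=NOT 1=0 G2=G2|G1=1|0=1 G3=(1+1>=1)=1 -> 0011
Step 6: G0=NOT G3=NOT 1=0 G1=NOT G3=NOT 1=0 G2=G2|G1=1|0=1 G3=(1+1>=1)=1 -> 0011
Step 7: G0=NOT G3=NOT 1=0 G1=NOT G3=NOT 1=0 G2=G2|G1=1|0=1 G3=(1+1>=1)=1 -> 0011

0011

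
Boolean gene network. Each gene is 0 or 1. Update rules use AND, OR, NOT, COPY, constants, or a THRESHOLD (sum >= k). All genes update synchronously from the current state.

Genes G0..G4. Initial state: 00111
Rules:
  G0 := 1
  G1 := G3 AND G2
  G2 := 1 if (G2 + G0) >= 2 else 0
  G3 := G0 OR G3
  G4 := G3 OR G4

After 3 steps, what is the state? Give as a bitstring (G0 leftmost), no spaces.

Step 1: G0=1(const) G1=G3&G2=1&1=1 G2=(1+0>=2)=0 G3=G0|G3=0|1=1 G4=G3|G4=1|1=1 -> 11011
Step 2: G0=1(const) G1=G3&G2=1&0=0 G2=(0+1>=2)=0 G3=G0|G3=1|1=1 G4=G3|G4=1|1=1 -> 10011
Step 3: G0=1(const) G1=G3&G2=1&0=0 G2=(0+1>=2)=0 G3=G0|G3=1|1=1 G4=G3|G4=1|1=1 -> 10011

10011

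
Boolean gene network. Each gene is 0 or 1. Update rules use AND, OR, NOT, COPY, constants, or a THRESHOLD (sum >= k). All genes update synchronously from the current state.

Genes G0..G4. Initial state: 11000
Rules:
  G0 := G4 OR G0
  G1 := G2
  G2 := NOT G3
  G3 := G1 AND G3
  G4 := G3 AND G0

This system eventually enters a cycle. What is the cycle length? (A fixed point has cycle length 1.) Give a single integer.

Answer: 1

Derivation:
Step 0: 11000
Step 1: G0=G4|G0=0|1=1 G1=G2=0 G2=NOT G3=NOT 0=1 G3=G1&G3=1&0=0 G4=G3&G0=0&1=0 -> 10100
Step 2: G0=G4|G0=0|1=1 G1=G2=1 G2=NOT G3=NOT 0=1 G3=G1&G3=0&0=0 G4=G3&G0=0&1=0 -> 11100
Step 3: G0=G4|G0=0|1=1 G1=G2=1 G2=NOT G3=NOT 0=1 G3=G1&G3=1&0=0 G4=G3&G0=0&1=0 -> 11100
State from step 3 equals state from step 2 -> cycle length 1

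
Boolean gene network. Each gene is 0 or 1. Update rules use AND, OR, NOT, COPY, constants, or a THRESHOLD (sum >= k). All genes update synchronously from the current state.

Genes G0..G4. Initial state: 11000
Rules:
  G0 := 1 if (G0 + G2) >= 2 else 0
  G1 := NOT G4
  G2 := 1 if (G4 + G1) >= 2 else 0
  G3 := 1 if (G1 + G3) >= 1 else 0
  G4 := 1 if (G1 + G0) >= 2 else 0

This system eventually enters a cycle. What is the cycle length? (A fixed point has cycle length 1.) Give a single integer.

Step 0: 11000
Step 1: G0=(1+0>=2)=0 G1=NOT G4=NOT 0=1 G2=(0+1>=2)=0 G3=(1+0>=1)=1 G4=(1+1>=2)=1 -> 01011
Step 2: G0=(0+0>=2)=0 G1=NOT G4=NOT 1=0 G2=(1+1>=2)=1 G3=(1+1>=1)=1 G4=(1+0>=2)=0 -> 00110
Step 3: G0=(0+1>=2)=0 G1=NOT G4=NOT 0=1 G2=(0+0>=2)=0 G3=(0+1>=1)=1 G4=(0+0>=2)=0 -> 01010
Step 4: G0=(0+0>=2)=0 G1=NOT G4=NOT 0=1 G2=(0+1>=2)=0 G3=(1+1>=1)=1 G4=(1+0>=2)=0 -> 01010
State from step 4 equals state from step 3 -> cycle length 1

Answer: 1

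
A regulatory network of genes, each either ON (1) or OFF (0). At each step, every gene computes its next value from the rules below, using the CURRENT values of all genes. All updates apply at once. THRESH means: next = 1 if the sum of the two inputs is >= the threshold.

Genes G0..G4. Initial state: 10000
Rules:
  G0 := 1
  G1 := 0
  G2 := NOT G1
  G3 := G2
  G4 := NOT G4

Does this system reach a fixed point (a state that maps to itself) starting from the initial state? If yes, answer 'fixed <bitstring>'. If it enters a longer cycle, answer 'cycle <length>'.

Answer: cycle 2

Derivation:
Step 0: 10000
Step 1: G0=1(const) G1=0(const) G2=NOT G1=NOT 0=1 G3=G2=0 G4=NOT G4=NOT 0=1 -> 10101
Step 2: G0=1(const) G1=0(const) G2=NOT G1=NOT 0=1 G3=G2=1 G4=NOT G4=NOT 1=0 -> 10110
Step 3: G0=1(const) G1=0(const) G2=NOT G1=NOT 0=1 G3=G2=1 G4=NOT G4=NOT 0=1 -> 10111
Step 4: G0=1(const) G1=0(const) G2=NOT G1=NOT 0=1 G3=G2=1 G4=NOT G4=NOT 1=0 -> 10110
Cycle of length 2 starting at step 2 -> no fixed point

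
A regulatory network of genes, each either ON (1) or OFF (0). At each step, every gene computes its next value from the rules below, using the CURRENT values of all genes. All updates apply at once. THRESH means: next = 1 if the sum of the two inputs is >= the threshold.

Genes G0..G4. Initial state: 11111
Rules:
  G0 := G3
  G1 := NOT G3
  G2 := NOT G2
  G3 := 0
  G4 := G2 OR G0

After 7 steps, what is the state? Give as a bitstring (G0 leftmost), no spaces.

Step 1: G0=G3=1 G1=NOT G3=NOT 1=0 G2=NOT G2=NOT 1=0 G3=0(const) G4=G2|G0=1|1=1 -> 10001
Step 2: G0=G3=0 G1=NOT G3=NOT 0=1 G2=NOT G2=NOT 0=1 G3=0(const) G4=G2|G0=0|1=1 -> 01101
Step 3: G0=G3=0 G1=NOT G3=NOT 0=1 G2=NOT G2=NOT 1=0 G3=0(const) G4=G2|G0=1|0=1 -> 01001
Step 4: G0=G3=0 G1=NOT G3=NOT 0=1 G2=NOT G2=NOT 0=1 G3=0(const) G4=G2|G0=0|0=0 -> 01100
Step 5: G0=G3=0 G1=NOT G3=NOT 0=1 G2=NOT G2=NOT 1=0 G3=0(const) G4=G2|G0=1|0=1 -> 01001
Step 6: G0=G3=0 G1=NOT G3=NOT 0=1 G2=NOT G2=NOT 0=1 G3=0(const) G4=G2|G0=0|0=0 -> 01100
Step 7: G0=G3=0 G1=NOT G3=NOT 0=1 G2=NOT G2=NOT 1=0 G3=0(const) G4=G2|G0=1|0=1 -> 01001

01001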